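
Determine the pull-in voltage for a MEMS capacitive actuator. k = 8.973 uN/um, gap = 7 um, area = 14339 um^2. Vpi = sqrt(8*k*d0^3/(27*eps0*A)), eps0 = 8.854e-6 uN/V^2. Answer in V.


Step 1: Compute numerator: 8 * k * d0^3 = 8 * 8.973 * 7^3 = 24621.912
Step 2: Compute denominator: 27 * eps0 * A = 27 * 8.854e-6 * 14339 = 3.427853
Step 3: Vpi = sqrt(24621.912 / 3.427853)
Vpi = 84.75 V


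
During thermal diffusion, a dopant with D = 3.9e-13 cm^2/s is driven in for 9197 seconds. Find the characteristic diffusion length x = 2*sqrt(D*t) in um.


Step 1: Compute D*t = 3.9e-13 * 9197 = 3.58683e-09 cm^2
Step 2: sqrt(D*t) = 5.98901e-05 cm
Step 3: x = 2 * 5.98901e-05 cm = 1.197802e-04 cm
Step 4: Convert to um (1 cm = 1e4 um): x = 1.198 um


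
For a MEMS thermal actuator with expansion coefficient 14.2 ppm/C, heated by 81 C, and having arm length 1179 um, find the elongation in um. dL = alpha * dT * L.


Step 1: Convert CTE: alpha = 14.2 ppm/C = 14.2e-6 /C
Step 2: dL = 14.2e-6 * 81 * 1179
dL = 1.3561 um


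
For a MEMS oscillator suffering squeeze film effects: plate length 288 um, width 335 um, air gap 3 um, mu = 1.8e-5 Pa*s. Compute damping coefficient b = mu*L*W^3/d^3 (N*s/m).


Step 1: Convert to SI.
L = 288e-6 m, W = 335e-6 m, d = 3e-6 m
Step 2: W^3 = (335e-6)^3 = 3.76e-11 m^3
Step 3: d^3 = (3e-6)^3 = 2.70e-17 m^3
Step 4: b = 1.8e-5 * 288e-6 * 3.76e-11 / 2.70e-17
b = 7.22e-03 N*s/m


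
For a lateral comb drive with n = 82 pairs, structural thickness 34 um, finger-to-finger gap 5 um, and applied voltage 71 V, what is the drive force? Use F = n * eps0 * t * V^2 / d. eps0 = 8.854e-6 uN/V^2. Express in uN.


Step 1: Parameters: n=82, eps0=8.854e-6 uN/V^2, t=34 um, V=71 V, d=5 um
Step 2: V^2 = 5041
Step 3: F = 82 * 8.854e-6 * 34 * 5041 / 5
F = 24.887 uN


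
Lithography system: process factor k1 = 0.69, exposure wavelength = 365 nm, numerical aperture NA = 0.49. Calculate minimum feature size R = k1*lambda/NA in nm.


Step 1: Identify values: k1 = 0.69, lambda = 365 nm, NA = 0.49
Step 2: R = k1 * lambda / NA
R = 0.69 * 365 / 0.49
R = 514.0 nm


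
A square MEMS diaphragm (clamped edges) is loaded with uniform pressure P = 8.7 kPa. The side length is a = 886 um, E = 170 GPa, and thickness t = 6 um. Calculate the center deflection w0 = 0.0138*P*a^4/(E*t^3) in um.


Step 1: Convert pressure to compatible units (E is in GPa, so P in GPa).
P = 8.7 kPa = 8.7e-6 GPa
Step 2: Compute numerator: 0.0138 * P * a^4.
a^4 = 886^4 = 616218720016
numerator = 0.0138 * 8.7e-6 * 616218720016 = 7.398322e+04
Step 3: Compute denominator: E * t^3 = 170 * 6^3 = 36720
Step 4: w0 = numerator / denominator = 7.398322e+04 / 36720 = 2.0148 um


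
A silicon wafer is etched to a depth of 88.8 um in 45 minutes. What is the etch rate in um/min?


Step 1: Etch rate = depth / time
Step 2: rate = 88.8 / 45
rate = 1.973 um/min


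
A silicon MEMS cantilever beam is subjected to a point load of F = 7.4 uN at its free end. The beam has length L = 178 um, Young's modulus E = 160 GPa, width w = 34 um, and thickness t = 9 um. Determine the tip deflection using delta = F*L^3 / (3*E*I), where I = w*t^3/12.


Step 1: Calculate the second moment of area.
I = w * t^3 / 12 = 34 * 9^3 / 12 = 2065.5 um^4
Step 2: Convert E to consistent units (1 GPa = 1000 uN/um^2).
E = 160 GPa = 160000 uN/um^2
Step 3: Calculate tip deflection.
delta = F * L^3 / (3 * E * I)
delta = 7.4 * 178^3 / (3 * 160000 * 2065.5)
delta = 0.0421 um


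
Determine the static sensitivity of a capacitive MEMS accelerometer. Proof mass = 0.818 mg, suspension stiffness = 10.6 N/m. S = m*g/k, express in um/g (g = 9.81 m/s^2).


Step 1: Convert mass: m = 0.818 mg = 8.18e-07 kg
Step 2: S = m * g / k = 8.18e-07 * 9.81 / 10.6
Step 3: S = 7.57e-07 m/g
Step 4: Convert to um/g: S = 0.757 um/g


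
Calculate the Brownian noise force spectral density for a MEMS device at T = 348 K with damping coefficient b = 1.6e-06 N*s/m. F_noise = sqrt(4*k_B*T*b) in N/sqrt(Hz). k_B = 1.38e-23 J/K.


Step 1: Compute 4 * k_B * T * b
= 4 * 1.38e-23 * 348 * 1.6e-06
= 3.0735e-26 N^2/Hz
Step 2: F_noise = sqrt(3.0735e-26)
F_noise = 1.75e-13 N/sqrt(Hz)


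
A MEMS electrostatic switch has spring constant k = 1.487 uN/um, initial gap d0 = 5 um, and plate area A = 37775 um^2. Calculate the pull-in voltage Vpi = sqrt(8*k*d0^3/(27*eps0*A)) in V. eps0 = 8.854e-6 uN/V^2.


Step 1: Compute numerator: 8 * k * d0^3 = 8 * 1.487 * 5^3 = 1487.0
Step 2: Compute denominator: 27 * eps0 * A = 27 * 8.854e-6 * 37775 = 9.030416
Step 3: Vpi = sqrt(1487.0 / 9.030416)
Vpi = 12.83 V


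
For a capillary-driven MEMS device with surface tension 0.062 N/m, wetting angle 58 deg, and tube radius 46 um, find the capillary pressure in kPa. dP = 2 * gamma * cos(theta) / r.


Step 1: cos(58 deg) = 0.5299
Step 2: Convert r to m: r = 46e-6 m
Step 3: dP = 2 * 0.062 * 0.5299 / 46e-6 = 1428.4 Pa
Step 4: Convert Pa to kPa (divide by 1000).
dP = 1.43 kPa


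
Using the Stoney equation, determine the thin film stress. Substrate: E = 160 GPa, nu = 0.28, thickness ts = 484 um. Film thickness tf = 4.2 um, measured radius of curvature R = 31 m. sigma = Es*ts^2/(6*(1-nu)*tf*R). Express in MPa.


Step 1: Compute numerator: Es * ts^2 = 160 * 484^2 = 37480960 (GPa*um^2)
Step 2: Compute denominator (R in um): 6*(1-nu)*tf*R = 6*0.72*4.2*31e6 = 562464000.0 (um^2)
Step 3: sigma (GPa) = 37480960 / 562464000.0 = 6.6637e-02 GPa
Step 4: Convert to MPa (x1000): sigma = 66.6 MPa


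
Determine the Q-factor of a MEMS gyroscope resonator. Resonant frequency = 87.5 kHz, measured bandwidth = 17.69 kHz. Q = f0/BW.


Step 1: Q = f0 / bandwidth
Step 2: Q = 87.5 / 17.69
Q = 4.9


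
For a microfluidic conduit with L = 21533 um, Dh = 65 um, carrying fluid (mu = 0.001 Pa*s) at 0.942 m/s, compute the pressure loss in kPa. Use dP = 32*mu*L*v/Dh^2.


Step 1: Convert to SI: L = 21533e-6 m, Dh = 65e-6 m
Step 2: dP = 32 * 0.001 * 21533e-6 * 0.942 / (65e-6)^2
Step 3: dP = 153630.95 Pa
Step 4: Convert to kPa: dP = 153.63 kPa


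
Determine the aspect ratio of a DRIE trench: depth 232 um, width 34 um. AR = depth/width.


Step 1: AR = depth / width
Step 2: AR = 232 / 34
AR = 6.8


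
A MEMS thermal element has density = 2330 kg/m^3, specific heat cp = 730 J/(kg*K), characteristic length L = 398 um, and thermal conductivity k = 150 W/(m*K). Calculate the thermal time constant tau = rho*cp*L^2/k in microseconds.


Step 1: Convert L to m: L = 398e-6 m
Step 2: L^2 = (398e-6)^2 = 1.58404e-07 m^2
Step 3: tau = 2330 * 730 * 1.58404e-07 / 150 = 1.79619576e-03 s
Step 4: Convert to microseconds (multiply by 1e6).
tau = 1796.196 us


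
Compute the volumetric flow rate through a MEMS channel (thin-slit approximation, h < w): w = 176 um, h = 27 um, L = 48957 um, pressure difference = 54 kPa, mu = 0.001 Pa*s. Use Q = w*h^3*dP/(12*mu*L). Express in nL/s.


Step 1: Convert all dimensions to SI (meters).
w = 176e-6 m, h = 27e-6 m, L = 48957e-6 m, dP = 54e3 Pa
Step 2: Q = w * h^3 * dP / (12 * mu * L)
Q = 176e-6 * (27e-6)^3 * 54e3 / (12 * 0.001 * 48957e-6) = 3.1842098e-10 m^3/s
Step 3: Convert Q from m^3/s to nL/s (1 m^3 = 1e12 nL, so multiply by 1e12).
Q = 318.421 nL/s


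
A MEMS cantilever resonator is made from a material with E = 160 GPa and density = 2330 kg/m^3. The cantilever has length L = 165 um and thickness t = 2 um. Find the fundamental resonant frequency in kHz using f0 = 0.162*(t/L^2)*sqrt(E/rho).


Step 1: Convert units to SI.
t_SI = 2e-6 m, L_SI = 165e-6 m
Step 2: Calculate sqrt(E/rho).
sqrt(160e9 / 2330) = 8286.71 m/s
Step 3: Compute f0.
f0 = 0.162 * 2e-6 / (165e-6)^2 * 8286.71 = 98618.7 Hz = 98.62 kHz


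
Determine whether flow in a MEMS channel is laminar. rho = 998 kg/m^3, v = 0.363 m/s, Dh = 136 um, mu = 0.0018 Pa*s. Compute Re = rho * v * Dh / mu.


Step 1: Convert Dh to meters: Dh = 136e-6 m
Step 2: Re = rho * v * Dh / mu
Re = 998 * 0.363 * 136e-6 / 0.0018
Re = 27.372
Since Re = 27.372 is below ~2300, the flow is laminar.


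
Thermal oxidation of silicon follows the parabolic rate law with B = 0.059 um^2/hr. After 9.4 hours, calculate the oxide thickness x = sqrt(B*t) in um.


Step 1: Compute B*t = 0.059 * 9.4 = 0.5546
Step 2: x = sqrt(0.5546)
x = 0.745 um


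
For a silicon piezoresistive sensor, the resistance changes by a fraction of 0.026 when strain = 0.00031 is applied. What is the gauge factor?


Step 1: Identify values.
dR/R = 0.026, strain = 0.00031
Step 2: GF = (dR/R) / strain = 0.026 / 0.00031
GF = 83.9


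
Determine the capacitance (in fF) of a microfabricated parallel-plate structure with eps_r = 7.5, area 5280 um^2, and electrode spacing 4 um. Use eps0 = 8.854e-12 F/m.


Step 1: Convert area to m^2: A = 5280e-12 m^2
Step 2: Convert gap to m: d = 4e-6 m
Step 3: C = eps0 * eps_r * A / d
C = 8.854e-12 * 7.5 * 5280e-12 / 4e-6
Step 4: Convert to fF (multiply by 1e15).
C = 87.65 fF


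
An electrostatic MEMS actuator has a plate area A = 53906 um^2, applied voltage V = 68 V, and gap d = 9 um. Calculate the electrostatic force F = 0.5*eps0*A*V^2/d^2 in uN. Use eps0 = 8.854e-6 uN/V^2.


Step 1: Identify parameters.
eps0 = 8.854e-6 uN/V^2, A = 53906 um^2, V = 68 V, d = 9 um
Step 2: Compute V^2 = 68^2 = 4624
Step 3: Compute d^2 = 9^2 = 81
Step 4: F = 0.5 * 8.854e-6 * 53906 * 4624 / 81
F = 13.623 uN


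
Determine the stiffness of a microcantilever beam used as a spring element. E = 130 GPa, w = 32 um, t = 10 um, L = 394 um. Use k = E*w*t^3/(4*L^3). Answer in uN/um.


Step 1: Convert E to consistent units (1 GPa = 1000 uN/um^2).
E = 130 GPa = 130000 uN/um^2
Step 2: Compute t^3 = 10^3 = 1000
Step 3: Compute L^3 = 394^3 = 61162984
Step 4: k = 130000 * 32 * 1000 / (4 * 61162984)
k = 17.0037 uN/um


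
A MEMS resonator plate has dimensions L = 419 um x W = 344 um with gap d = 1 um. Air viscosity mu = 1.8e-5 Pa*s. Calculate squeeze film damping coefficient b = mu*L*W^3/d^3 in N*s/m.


Step 1: Convert to SI.
L = 419e-6 m, W = 344e-6 m, d = 1e-6 m
Step 2: W^3 = (344e-6)^3 = 4.07e-11 m^3
Step 3: d^3 = (1e-6)^3 = 1.00e-18 m^3
Step 4: b = 1.8e-5 * 419e-6 * 4.07e-11 / 1.00e-18
b = 3.07e-01 N*s/m


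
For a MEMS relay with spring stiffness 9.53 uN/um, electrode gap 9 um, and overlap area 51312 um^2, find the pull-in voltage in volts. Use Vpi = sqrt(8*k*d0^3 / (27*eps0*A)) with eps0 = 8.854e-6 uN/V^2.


Step 1: Compute numerator: 8 * k * d0^3 = 8 * 9.53 * 9^3 = 55578.96
Step 2: Compute denominator: 27 * eps0 * A = 27 * 8.854e-6 * 51312 = 12.266544
Step 3: Vpi = sqrt(55578.96 / 12.266544)
Vpi = 67.31 V


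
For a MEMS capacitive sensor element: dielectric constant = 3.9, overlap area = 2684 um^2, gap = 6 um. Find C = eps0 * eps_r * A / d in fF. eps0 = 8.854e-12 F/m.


Step 1: Convert area to m^2: A = 2684e-12 m^2
Step 2: Convert gap to m: d = 6e-6 m
Step 3: C = eps0 * eps_r * A / d
C = 8.854e-12 * 3.9 * 2684e-12 / 6e-6
Step 4: Convert to fF (multiply by 1e15).
C = 15.45 fF


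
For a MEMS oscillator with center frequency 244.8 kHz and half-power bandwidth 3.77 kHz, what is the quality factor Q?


Step 1: Q = f0 / bandwidth
Step 2: Q = 244.8 / 3.77
Q = 64.9


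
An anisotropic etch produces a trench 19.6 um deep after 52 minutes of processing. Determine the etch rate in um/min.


Step 1: Etch rate = depth / time
Step 2: rate = 19.6 / 52
rate = 0.377 um/min


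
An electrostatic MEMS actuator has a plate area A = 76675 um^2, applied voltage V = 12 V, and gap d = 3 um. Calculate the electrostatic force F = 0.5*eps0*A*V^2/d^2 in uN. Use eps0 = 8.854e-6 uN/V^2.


Step 1: Identify parameters.
eps0 = 8.854e-6 uN/V^2, A = 76675 um^2, V = 12 V, d = 3 um
Step 2: Compute V^2 = 12^2 = 144
Step 3: Compute d^2 = 3^2 = 9
Step 4: F = 0.5 * 8.854e-6 * 76675 * 144 / 9
F = 5.431 uN


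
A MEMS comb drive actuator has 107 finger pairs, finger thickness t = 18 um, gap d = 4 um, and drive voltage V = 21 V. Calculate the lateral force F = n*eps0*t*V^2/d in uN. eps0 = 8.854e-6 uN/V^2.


Step 1: Parameters: n=107, eps0=8.854e-6 uN/V^2, t=18 um, V=21 V, d=4 um
Step 2: V^2 = 441
Step 3: F = 107 * 8.854e-6 * 18 * 441 / 4
F = 1.88 uN


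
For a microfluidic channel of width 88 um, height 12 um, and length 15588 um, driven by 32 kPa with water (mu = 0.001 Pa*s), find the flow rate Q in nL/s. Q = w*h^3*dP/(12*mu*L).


Step 1: Convert all dimensions to SI (meters).
w = 88e-6 m, h = 12e-6 m, L = 15588e-6 m, dP = 32e3 Pa
Step 2: Q = w * h^3 * dP / (12 * mu * L)
Q = 88e-6 * (12e-6)^3 * 32e3 / (12 * 0.001 * 15588e-6) = 2.601386e-11 m^3/s
Step 3: Convert Q from m^3/s to nL/s (1 m^3 = 1e12 nL, so multiply by 1e12).
Q = 26.014 nL/s


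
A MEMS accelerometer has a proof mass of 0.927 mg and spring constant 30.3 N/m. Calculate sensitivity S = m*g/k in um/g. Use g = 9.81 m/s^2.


Step 1: Convert mass: m = 0.927 mg = 9.27e-07 kg
Step 2: S = m * g / k = 9.27e-07 * 9.81 / 30.3
Step 3: S = 3.00e-07 m/g
Step 4: Convert to um/g: S = 0.3 um/g


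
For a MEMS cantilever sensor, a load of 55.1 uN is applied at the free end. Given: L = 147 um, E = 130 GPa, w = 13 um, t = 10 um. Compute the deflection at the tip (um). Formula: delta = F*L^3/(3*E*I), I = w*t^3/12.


Step 1: Calculate the second moment of area.
I = w * t^3 / 12 = 13 * 10^3 / 12 = 1083.3333 um^4
Step 2: Convert E to consistent units (1 GPa = 1000 uN/um^2).
E = 130 GPa = 130000 uN/um^2
Step 3: Calculate tip deflection.
delta = F * L^3 / (3 * E * I)
delta = 55.1 * 147^3 / (3 * 130000 * 1083.3333)
delta = 0.4143 um


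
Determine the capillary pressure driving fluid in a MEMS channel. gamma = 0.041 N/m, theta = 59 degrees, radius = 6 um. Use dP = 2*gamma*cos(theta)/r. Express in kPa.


Step 1: cos(59 deg) = 0.515
Step 2: Convert r to m: r = 6e-6 m
Step 3: dP = 2 * 0.041 * 0.515 / 6e-6 = 7038.3 Pa
Step 4: Convert Pa to kPa (divide by 1000).
dP = 7.04 kPa


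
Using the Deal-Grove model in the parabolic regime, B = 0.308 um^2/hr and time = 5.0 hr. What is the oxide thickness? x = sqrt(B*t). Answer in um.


Step 1: Compute B*t = 0.308 * 5.0 = 1.54
Step 2: x = sqrt(1.54)
x = 1.241 um


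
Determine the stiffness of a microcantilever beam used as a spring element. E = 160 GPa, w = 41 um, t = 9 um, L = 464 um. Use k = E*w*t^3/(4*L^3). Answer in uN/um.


Step 1: Convert E to consistent units (1 GPa = 1000 uN/um^2).
E = 160 GPa = 160000 uN/um^2
Step 2: Compute t^3 = 9^3 = 729
Step 3: Compute L^3 = 464^3 = 99897344
Step 4: k = 160000 * 41 * 729 / (4 * 99897344)
k = 11.9679 uN/um


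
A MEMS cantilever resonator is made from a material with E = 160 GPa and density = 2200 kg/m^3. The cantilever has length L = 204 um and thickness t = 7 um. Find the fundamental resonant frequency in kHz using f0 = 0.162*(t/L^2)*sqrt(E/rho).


Step 1: Convert units to SI.
t_SI = 7e-6 m, L_SI = 204e-6 m
Step 2: Calculate sqrt(E/rho).
sqrt(160e9 / 2200) = 8528.03 m/s
Step 3: Compute f0.
f0 = 0.162 * 7e-6 / (204e-6)^2 * 8528.03 = 232381.4 Hz = 232.38 kHz


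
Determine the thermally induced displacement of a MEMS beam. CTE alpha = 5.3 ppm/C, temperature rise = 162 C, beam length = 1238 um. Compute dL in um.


Step 1: Convert CTE: alpha = 5.3 ppm/C = 5.3e-6 /C
Step 2: dL = 5.3e-6 * 162 * 1238
dL = 1.0629 um


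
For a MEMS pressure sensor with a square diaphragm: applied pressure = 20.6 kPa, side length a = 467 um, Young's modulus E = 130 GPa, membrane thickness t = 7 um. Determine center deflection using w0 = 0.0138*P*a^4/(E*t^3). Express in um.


Step 1: Convert pressure to compatible units (E is in GPa, so P in GPa).
P = 20.6 kPa = 20.6e-6 GPa
Step 2: Compute numerator: 0.0138 * P * a^4.
a^4 = 467^4 = 47562811921
numerator = 0.0138 * 20.6e-6 * 47562811921 = 1.35212e+04
Step 3: Compute denominator: E * t^3 = 130 * 7^3 = 44590
Step 4: w0 = numerator / denominator = 1.35212e+04 / 44590 = 0.3032 um


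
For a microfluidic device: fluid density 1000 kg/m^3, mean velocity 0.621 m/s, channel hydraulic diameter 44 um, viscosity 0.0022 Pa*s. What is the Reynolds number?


Step 1: Convert Dh to meters: Dh = 44e-6 m
Step 2: Re = rho * v * Dh / mu
Re = 1000 * 0.621 * 44e-6 / 0.0022
Re = 12.42


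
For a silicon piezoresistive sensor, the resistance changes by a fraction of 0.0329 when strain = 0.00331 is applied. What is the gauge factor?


Step 1: Identify values.
dR/R = 0.0329, strain = 0.00331
Step 2: GF = (dR/R) / strain = 0.0329 / 0.00331
GF = 9.9


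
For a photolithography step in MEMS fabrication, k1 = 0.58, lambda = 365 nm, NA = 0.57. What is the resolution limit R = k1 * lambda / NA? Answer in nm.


Step 1: Identify values: k1 = 0.58, lambda = 365 nm, NA = 0.57
Step 2: R = k1 * lambda / NA
R = 0.58 * 365 / 0.57
R = 371.4 nm


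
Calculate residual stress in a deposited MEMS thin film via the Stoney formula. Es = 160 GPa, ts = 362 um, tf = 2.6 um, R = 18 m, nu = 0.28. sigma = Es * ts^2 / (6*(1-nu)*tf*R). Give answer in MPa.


Step 1: Compute numerator: Es * ts^2 = 160 * 362^2 = 20967040 (GPa*um^2)
Step 2: Compute denominator (R in um): 6*(1-nu)*tf*R = 6*0.72*2.6*18e6 = 202176000.0 (um^2)
Step 3: sigma (GPa) = 20967040 / 202176000.0 = 1.03707e-01 GPa
Step 4: Convert to MPa (x1000): sigma = 103.7 MPa


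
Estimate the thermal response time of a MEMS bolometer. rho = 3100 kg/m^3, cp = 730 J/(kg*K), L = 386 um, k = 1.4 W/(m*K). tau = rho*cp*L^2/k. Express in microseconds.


Step 1: Convert L to m: L = 386e-6 m
Step 2: L^2 = (386e-6)^2 = 1.48996e-07 m^2
Step 3: tau = 3100 * 730 * 1.48996e-07 / 1.4 = 2.4084139143e-01 s
Step 4: Convert to microseconds (multiply by 1e6).
tau = 240841.391 us


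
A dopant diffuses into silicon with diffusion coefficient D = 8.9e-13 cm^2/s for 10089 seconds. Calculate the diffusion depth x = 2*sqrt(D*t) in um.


Step 1: Compute D*t = 8.9e-13 * 10089 = 8.97921e-09 cm^2
Step 2: sqrt(D*t) = 9.47587e-05 cm
Step 3: x = 2 * 9.47587e-05 cm = 1.895174e-04 cm
Step 4: Convert to um (1 cm = 1e4 um): x = 1.895 um


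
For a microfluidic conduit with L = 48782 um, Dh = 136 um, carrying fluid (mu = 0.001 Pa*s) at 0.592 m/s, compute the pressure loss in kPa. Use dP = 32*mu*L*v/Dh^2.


Step 1: Convert to SI: L = 48782e-6 m, Dh = 136e-6 m
Step 2: dP = 32 * 0.001 * 48782e-6 * 0.592 / (136e-6)^2
Step 3: dP = 49963.57 Pa
Step 4: Convert to kPa: dP = 49.96 kPa


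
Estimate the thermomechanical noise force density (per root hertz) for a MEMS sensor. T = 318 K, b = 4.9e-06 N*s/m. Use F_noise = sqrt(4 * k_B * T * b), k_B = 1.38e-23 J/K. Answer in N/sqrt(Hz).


Step 1: Compute 4 * k_B * T * b
= 4 * 1.38e-23 * 318 * 4.9e-06
= 8.6013e-26 N^2/Hz
Step 2: F_noise = sqrt(8.6013e-26)
F_noise = 2.93e-13 N/sqrt(Hz)


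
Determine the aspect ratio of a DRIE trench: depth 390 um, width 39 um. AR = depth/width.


Step 1: AR = depth / width
Step 2: AR = 390 / 39
AR = 10.0


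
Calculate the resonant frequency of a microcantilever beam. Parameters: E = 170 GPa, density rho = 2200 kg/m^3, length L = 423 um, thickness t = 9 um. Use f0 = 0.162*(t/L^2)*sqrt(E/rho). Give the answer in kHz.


Step 1: Convert units to SI.
t_SI = 9e-6 m, L_SI = 423e-6 m
Step 2: Calculate sqrt(E/rho).
sqrt(170e9 / 2200) = 8790.49 m/s
Step 3: Compute f0.
f0 = 0.162 * 9e-6 / (423e-6)^2 * 8790.49 = 71629.2 Hz = 71.63 kHz


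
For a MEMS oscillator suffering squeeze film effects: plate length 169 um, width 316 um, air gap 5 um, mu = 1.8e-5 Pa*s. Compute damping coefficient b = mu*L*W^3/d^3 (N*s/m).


Step 1: Convert to SI.
L = 169e-6 m, W = 316e-6 m, d = 5e-6 m
Step 2: W^3 = (316e-6)^3 = 3.16e-11 m^3
Step 3: d^3 = (5e-6)^3 = 1.25e-16 m^3
Step 4: b = 1.8e-5 * 169e-6 * 3.16e-11 / 1.25e-16
b = 7.68e-04 N*s/m


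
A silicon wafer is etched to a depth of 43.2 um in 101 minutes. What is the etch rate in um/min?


Step 1: Etch rate = depth / time
Step 2: rate = 43.2 / 101
rate = 0.428 um/min


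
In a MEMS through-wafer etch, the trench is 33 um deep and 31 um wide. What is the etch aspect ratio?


Step 1: AR = depth / width
Step 2: AR = 33 / 31
AR = 1.1


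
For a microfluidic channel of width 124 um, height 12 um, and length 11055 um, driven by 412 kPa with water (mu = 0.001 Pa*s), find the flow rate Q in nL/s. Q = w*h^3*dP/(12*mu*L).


Step 1: Convert all dimensions to SI (meters).
w = 124e-6 m, h = 12e-6 m, L = 11055e-6 m, dP = 412e3 Pa
Step 2: Q = w * h^3 * dP / (12 * mu * L)
Q = 124e-6 * (12e-6)^3 * 412e3 / (12 * 0.001 * 11055e-6) = 6.6546106e-10 m^3/s
Step 3: Convert Q from m^3/s to nL/s (1 m^3 = 1e12 nL, so multiply by 1e12).
Q = 665.461 nL/s


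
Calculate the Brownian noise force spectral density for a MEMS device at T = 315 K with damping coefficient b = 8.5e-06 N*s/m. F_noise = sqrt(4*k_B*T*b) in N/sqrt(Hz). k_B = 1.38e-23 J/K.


Step 1: Compute 4 * k_B * T * b
= 4 * 1.38e-23 * 315 * 8.5e-06
= 1.4780e-25 N^2/Hz
Step 2: F_noise = sqrt(1.4780e-25)
F_noise = 3.84e-13 N/sqrt(Hz)


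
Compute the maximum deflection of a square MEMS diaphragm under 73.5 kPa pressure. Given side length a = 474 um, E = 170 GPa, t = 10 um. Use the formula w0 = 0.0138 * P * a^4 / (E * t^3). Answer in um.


Step 1: Convert pressure to compatible units (E is in GPa, so P in GPa).
P = 73.5 kPa = 73.5e-6 GPa
Step 2: Compute numerator: 0.0138 * P * a^4.
a^4 = 474^4 = 50479304976
numerator = 0.0138 * 73.5e-6 * 50479304976 = 5.12012e+04
Step 3: Compute denominator: E * t^3 = 170 * 10^3 = 170000
Step 4: w0 = numerator / denominator = 5.12012e+04 / 170000 = 0.3012 um


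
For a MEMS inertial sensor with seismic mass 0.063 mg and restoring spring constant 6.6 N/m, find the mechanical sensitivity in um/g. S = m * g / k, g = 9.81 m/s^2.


Step 1: Convert mass: m = 0.063 mg = 6.30e-08 kg
Step 2: S = m * g / k = 6.30e-08 * 9.81 / 6.6
Step 3: S = 9.36e-08 m/g
Step 4: Convert to um/g: S = 0.094 um/g


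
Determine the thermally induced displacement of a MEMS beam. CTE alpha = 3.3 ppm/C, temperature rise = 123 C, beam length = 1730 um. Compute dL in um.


Step 1: Convert CTE: alpha = 3.3 ppm/C = 3.3e-6 /C
Step 2: dL = 3.3e-6 * 123 * 1730
dL = 0.7022 um


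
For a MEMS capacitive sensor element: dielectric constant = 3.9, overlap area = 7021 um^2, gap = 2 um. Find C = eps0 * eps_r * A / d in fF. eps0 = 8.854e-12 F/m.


Step 1: Convert area to m^2: A = 7021e-12 m^2
Step 2: Convert gap to m: d = 2e-6 m
Step 3: C = eps0 * eps_r * A / d
C = 8.854e-12 * 3.9 * 7021e-12 / 2e-6
Step 4: Convert to fF (multiply by 1e15).
C = 121.22 fF


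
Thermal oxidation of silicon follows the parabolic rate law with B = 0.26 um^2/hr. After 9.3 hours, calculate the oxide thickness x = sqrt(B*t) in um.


Step 1: Compute B*t = 0.26 * 9.3 = 2.418
Step 2: x = sqrt(2.418)
x = 1.555 um


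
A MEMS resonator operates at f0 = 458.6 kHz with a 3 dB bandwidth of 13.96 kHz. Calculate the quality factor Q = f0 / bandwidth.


Step 1: Q = f0 / bandwidth
Step 2: Q = 458.6 / 13.96
Q = 32.9


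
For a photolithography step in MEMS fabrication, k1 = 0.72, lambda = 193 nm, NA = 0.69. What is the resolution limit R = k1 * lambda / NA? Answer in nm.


Step 1: Identify values: k1 = 0.72, lambda = 193 nm, NA = 0.69
Step 2: R = k1 * lambda / NA
R = 0.72 * 193 / 0.69
R = 201.4 nm


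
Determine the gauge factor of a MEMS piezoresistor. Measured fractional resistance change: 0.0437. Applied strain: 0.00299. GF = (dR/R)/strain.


Step 1: Identify values.
dR/R = 0.0437, strain = 0.00299
Step 2: GF = (dR/R) / strain = 0.0437 / 0.00299
GF = 14.6


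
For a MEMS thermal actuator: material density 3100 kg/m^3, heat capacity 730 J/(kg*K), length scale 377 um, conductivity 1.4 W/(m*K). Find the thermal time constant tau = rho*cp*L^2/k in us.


Step 1: Convert L to m: L = 377e-6 m
Step 2: L^2 = (377e-6)^2 = 1.42129e-07 m^2
Step 3: tau = 3100 * 730 * 1.42129e-07 / 1.4 = 2.2974137643e-01 s
Step 4: Convert to microseconds (multiply by 1e6).
tau = 229741.376 us


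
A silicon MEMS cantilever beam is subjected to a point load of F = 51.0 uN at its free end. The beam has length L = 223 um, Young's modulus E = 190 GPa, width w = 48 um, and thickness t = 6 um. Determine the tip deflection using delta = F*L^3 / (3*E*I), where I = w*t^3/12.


Step 1: Calculate the second moment of area.
I = w * t^3 / 12 = 48 * 6^3 / 12 = 864.0 um^4
Step 2: Convert E to consistent units (1 GPa = 1000 uN/um^2).
E = 190 GPa = 190000 uN/um^2
Step 3: Calculate tip deflection.
delta = F * L^3 / (3 * E * I)
delta = 51.0 * 223^3 / (3 * 190000 * 864.0)
delta = 1.1484 um


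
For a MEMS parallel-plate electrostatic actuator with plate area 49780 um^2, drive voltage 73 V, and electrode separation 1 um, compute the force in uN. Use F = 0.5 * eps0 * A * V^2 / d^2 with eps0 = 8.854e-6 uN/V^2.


Step 1: Identify parameters.
eps0 = 8.854e-6 uN/V^2, A = 49780 um^2, V = 73 V, d = 1 um
Step 2: Compute V^2 = 73^2 = 5329
Step 3: Compute d^2 = 1^2 = 1
Step 4: F = 0.5 * 8.854e-6 * 49780 * 5329 / 1
F = 1174.384 uN


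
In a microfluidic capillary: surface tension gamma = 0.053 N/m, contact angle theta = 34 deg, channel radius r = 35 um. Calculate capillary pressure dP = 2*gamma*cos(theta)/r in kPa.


Step 1: cos(34 deg) = 0.829
Step 2: Convert r to m: r = 35e-6 m
Step 3: dP = 2 * 0.053 * 0.829 / 35e-6 = 2510.7 Pa
Step 4: Convert Pa to kPa (divide by 1000).
dP = 2.51 kPa


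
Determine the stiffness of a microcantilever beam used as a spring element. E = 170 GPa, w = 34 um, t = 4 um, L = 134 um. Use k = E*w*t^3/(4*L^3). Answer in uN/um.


Step 1: Convert E to consistent units (1 GPa = 1000 uN/um^2).
E = 170 GPa = 170000 uN/um^2
Step 2: Compute t^3 = 4^3 = 64
Step 3: Compute L^3 = 134^3 = 2406104
Step 4: k = 170000 * 34 * 64 / (4 * 2406104)
k = 38.4356 uN/um


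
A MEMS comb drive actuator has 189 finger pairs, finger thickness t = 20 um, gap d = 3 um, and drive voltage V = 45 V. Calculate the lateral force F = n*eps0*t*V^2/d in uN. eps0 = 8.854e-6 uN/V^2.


Step 1: Parameters: n=189, eps0=8.854e-6 uN/V^2, t=20 um, V=45 V, d=3 um
Step 2: V^2 = 2025
Step 3: F = 189 * 8.854e-6 * 20 * 2025 / 3
F = 22.591 uN


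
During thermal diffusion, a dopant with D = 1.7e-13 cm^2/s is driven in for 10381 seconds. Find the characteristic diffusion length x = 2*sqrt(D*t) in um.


Step 1: Compute D*t = 1.7e-13 * 10381 = 1.76477e-09 cm^2
Step 2: sqrt(D*t) = 4.201e-05 cm
Step 3: x = 2 * 4.201e-05 cm = 8.402e-05 cm
Step 4: Convert to um (1 cm = 1e4 um): x = 0.84 um


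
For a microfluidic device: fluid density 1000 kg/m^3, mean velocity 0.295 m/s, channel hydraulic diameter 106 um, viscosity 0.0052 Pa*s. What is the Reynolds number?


Step 1: Convert Dh to meters: Dh = 106e-6 m
Step 2: Re = rho * v * Dh / mu
Re = 1000 * 0.295 * 106e-6 / 0.0052
Re = 6.013


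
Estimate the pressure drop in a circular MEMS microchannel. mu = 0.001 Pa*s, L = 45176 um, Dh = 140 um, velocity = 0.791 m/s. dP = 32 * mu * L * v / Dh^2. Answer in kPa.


Step 1: Convert to SI: L = 45176e-6 m, Dh = 140e-6 m
Step 2: dP = 32 * 0.001 * 45176e-6 * 0.791 / (140e-6)^2
Step 3: dP = 58341.58 Pa
Step 4: Convert to kPa: dP = 58.34 kPa


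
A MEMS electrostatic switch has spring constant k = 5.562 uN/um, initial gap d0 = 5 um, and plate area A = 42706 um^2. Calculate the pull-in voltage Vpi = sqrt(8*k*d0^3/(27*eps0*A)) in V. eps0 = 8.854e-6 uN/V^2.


Step 1: Compute numerator: 8 * k * d0^3 = 8 * 5.562 * 5^3 = 5562.0
Step 2: Compute denominator: 27 * eps0 * A = 27 * 8.854e-6 * 42706 = 10.209211
Step 3: Vpi = sqrt(5562.0 / 10.209211)
Vpi = 23.34 V


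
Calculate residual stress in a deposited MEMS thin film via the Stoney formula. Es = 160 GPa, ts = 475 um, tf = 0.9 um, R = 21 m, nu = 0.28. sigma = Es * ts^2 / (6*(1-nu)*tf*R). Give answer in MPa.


Step 1: Compute numerator: Es * ts^2 = 160 * 475^2 = 36100000 (GPa*um^2)
Step 2: Compute denominator (R in um): 6*(1-nu)*tf*R = 6*0.72*0.9*21e6 = 81648000.0 (um^2)
Step 3: sigma (GPa) = 36100000 / 81648000.0 = 4.42142e-01 GPa
Step 4: Convert to MPa (x1000): sigma = 442.1 MPa


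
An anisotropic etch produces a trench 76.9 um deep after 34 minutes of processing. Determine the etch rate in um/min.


Step 1: Etch rate = depth / time
Step 2: rate = 76.9 / 34
rate = 2.262 um/min


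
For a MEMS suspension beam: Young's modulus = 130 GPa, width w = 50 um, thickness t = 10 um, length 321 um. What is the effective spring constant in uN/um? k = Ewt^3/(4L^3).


Step 1: Convert E to consistent units (1 GPa = 1000 uN/um^2).
E = 130 GPa = 130000 uN/um^2
Step 2: Compute t^3 = 10^3 = 1000
Step 3: Compute L^3 = 321^3 = 33076161
Step 4: k = 130000 * 50 * 1000 / (4 * 33076161)
k = 49.129 uN/um


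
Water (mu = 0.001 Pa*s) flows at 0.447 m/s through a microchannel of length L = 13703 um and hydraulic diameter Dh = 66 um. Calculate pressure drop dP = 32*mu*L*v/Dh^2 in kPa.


Step 1: Convert to SI: L = 13703e-6 m, Dh = 66e-6 m
Step 2: dP = 32 * 0.001 * 13703e-6 * 0.447 / (66e-6)^2
Step 3: dP = 44997.18 Pa
Step 4: Convert to kPa: dP = 45.0 kPa


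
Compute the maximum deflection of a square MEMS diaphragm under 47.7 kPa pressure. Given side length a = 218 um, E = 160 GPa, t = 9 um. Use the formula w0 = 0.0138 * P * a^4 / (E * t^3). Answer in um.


Step 1: Convert pressure to compatible units (E is in GPa, so P in GPa).
P = 47.7 kPa = 47.7e-6 GPa
Step 2: Compute numerator: 0.0138 * P * a^4.
a^4 = 218^4 = 2258530576
numerator = 0.0138 * 47.7e-6 * 2258530576 = 1.4867e+03
Step 3: Compute denominator: E * t^3 = 160 * 9^3 = 116640
Step 4: w0 = numerator / denominator = 1.4867e+03 / 116640 = 0.0127 um


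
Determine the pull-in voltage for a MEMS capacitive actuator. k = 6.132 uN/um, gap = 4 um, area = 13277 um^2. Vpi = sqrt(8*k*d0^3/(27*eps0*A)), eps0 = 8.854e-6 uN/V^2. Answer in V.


Step 1: Compute numerator: 8 * k * d0^3 = 8 * 6.132 * 4^3 = 3139.584
Step 2: Compute denominator: 27 * eps0 * A = 27 * 8.854e-6 * 13277 = 3.173973
Step 3: Vpi = sqrt(3139.584 / 3.173973)
Vpi = 31.45 V


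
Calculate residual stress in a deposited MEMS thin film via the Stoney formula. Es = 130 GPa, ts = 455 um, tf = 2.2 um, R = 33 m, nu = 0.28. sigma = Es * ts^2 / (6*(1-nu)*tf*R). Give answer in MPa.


Step 1: Compute numerator: Es * ts^2 = 130 * 455^2 = 26913250 (GPa*um^2)
Step 2: Compute denominator (R in um): 6*(1-nu)*tf*R = 6*0.72*2.2*33e6 = 313632000.0 (um^2)
Step 3: sigma (GPa) = 26913250 / 313632000.0 = 8.5812e-02 GPa
Step 4: Convert to MPa (x1000): sigma = 85.8 MPa


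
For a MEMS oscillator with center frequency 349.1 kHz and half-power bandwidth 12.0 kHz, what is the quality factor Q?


Step 1: Q = f0 / bandwidth
Step 2: Q = 349.1 / 12.0
Q = 29.1


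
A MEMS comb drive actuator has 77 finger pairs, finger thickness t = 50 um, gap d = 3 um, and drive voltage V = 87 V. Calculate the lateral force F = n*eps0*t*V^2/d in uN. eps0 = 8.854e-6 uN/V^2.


Step 1: Parameters: n=77, eps0=8.854e-6 uN/V^2, t=50 um, V=87 V, d=3 um
Step 2: V^2 = 7569
Step 3: F = 77 * 8.854e-6 * 50 * 7569 / 3
F = 86.004 uN


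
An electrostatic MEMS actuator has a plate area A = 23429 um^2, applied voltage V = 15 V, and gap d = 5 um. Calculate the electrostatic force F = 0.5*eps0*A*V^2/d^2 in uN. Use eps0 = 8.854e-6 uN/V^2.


Step 1: Identify parameters.
eps0 = 8.854e-6 uN/V^2, A = 23429 um^2, V = 15 V, d = 5 um
Step 2: Compute V^2 = 15^2 = 225
Step 3: Compute d^2 = 5^2 = 25
Step 4: F = 0.5 * 8.854e-6 * 23429 * 225 / 25
F = 0.933 uN


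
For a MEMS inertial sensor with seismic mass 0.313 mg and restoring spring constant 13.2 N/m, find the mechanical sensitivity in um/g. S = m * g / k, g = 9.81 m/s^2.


Step 1: Convert mass: m = 0.313 mg = 3.13e-07 kg
Step 2: S = m * g / k = 3.13e-07 * 9.81 / 13.2
Step 3: S = 2.33e-07 m/g
Step 4: Convert to um/g: S = 0.233 um/g


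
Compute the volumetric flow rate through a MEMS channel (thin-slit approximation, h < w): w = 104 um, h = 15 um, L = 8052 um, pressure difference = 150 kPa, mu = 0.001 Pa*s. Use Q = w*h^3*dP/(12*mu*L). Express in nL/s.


Step 1: Convert all dimensions to SI (meters).
w = 104e-6 m, h = 15e-6 m, L = 8052e-6 m, dP = 150e3 Pa
Step 2: Q = w * h^3 * dP / (12 * mu * L)
Q = 104e-6 * (15e-6)^3 * 150e3 / (12 * 0.001 * 8052e-6) = 5.4489568e-10 m^3/s
Step 3: Convert Q from m^3/s to nL/s (1 m^3 = 1e12 nL, so multiply by 1e12).
Q = 544.896 nL/s


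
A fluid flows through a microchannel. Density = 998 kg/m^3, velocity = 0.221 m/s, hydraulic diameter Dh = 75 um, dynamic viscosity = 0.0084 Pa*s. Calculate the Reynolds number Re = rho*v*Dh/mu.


Step 1: Convert Dh to meters: Dh = 75e-6 m
Step 2: Re = rho * v * Dh / mu
Re = 998 * 0.221 * 75e-6 / 0.0084
Re = 1.969


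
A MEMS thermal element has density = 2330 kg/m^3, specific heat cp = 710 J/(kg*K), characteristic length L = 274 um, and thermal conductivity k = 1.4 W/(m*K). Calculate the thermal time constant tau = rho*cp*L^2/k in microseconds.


Step 1: Convert L to m: L = 274e-6 m
Step 2: L^2 = (274e-6)^2 = 7.5076e-08 m^2
Step 3: tau = 2330 * 710 * 7.5076e-08 / 1.4 = 8.871301914e-02 s
Step 4: Convert to microseconds (multiply by 1e6).
tau = 88713.019 us


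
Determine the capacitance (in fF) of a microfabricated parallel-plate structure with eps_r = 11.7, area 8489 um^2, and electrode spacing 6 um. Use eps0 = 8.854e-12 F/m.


Step 1: Convert area to m^2: A = 8489e-12 m^2
Step 2: Convert gap to m: d = 6e-6 m
Step 3: C = eps0 * eps_r * A / d
C = 8.854e-12 * 11.7 * 8489e-12 / 6e-6
Step 4: Convert to fF (multiply by 1e15).
C = 146.57 fF


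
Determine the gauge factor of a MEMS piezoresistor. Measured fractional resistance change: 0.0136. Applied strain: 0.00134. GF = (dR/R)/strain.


Step 1: Identify values.
dR/R = 0.0136, strain = 0.00134
Step 2: GF = (dR/R) / strain = 0.0136 / 0.00134
GF = 10.1


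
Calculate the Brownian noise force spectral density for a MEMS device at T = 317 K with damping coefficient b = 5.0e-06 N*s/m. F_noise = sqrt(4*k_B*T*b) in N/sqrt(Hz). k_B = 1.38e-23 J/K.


Step 1: Compute 4 * k_B * T * b
= 4 * 1.38e-23 * 317 * 5.0e-06
= 8.7492e-26 N^2/Hz
Step 2: F_noise = sqrt(8.7492e-26)
F_noise = 2.96e-13 N/sqrt(Hz)


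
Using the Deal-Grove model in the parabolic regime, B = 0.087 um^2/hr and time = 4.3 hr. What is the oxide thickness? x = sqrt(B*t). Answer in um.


Step 1: Compute B*t = 0.087 * 4.3 = 0.3741
Step 2: x = sqrt(0.3741)
x = 0.612 um


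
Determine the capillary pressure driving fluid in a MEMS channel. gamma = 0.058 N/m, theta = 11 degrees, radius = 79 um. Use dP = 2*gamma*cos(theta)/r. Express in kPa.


Step 1: cos(11 deg) = 0.9816
Step 2: Convert r to m: r = 79e-6 m
Step 3: dP = 2 * 0.058 * 0.9816 / 79e-6 = 1441.3 Pa
Step 4: Convert Pa to kPa (divide by 1000).
dP = 1.44 kPa


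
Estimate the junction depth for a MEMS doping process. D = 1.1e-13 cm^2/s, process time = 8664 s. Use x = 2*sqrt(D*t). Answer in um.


Step 1: Compute D*t = 1.1e-13 * 8664 = 9.5304e-10 cm^2
Step 2: sqrt(D*t) = 3.0871e-05 cm
Step 3: x = 2 * 3.0871e-05 cm = 6.1742e-05 cm
Step 4: Convert to um (1 cm = 1e4 um): x = 0.617 um


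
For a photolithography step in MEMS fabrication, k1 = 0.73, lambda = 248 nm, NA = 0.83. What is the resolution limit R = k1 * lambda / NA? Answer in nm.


Step 1: Identify values: k1 = 0.73, lambda = 248 nm, NA = 0.83
Step 2: R = k1 * lambda / NA
R = 0.73 * 248 / 0.83
R = 218.1 nm


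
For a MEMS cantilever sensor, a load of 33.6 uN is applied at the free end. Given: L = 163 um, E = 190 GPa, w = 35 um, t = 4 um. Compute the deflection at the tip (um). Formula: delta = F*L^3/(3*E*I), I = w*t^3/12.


Step 1: Calculate the second moment of area.
I = w * t^3 / 12 = 35 * 4^3 / 12 = 186.6667 um^4
Step 2: Convert E to consistent units (1 GPa = 1000 uN/um^2).
E = 190 GPa = 190000 uN/um^2
Step 3: Calculate tip deflection.
delta = F * L^3 / (3 * E * I)
delta = 33.6 * 163^3 / (3 * 190000 * 186.6667)
delta = 1.3676 um


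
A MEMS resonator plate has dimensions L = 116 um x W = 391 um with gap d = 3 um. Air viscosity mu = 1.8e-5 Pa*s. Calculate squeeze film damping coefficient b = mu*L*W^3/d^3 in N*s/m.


Step 1: Convert to SI.
L = 116e-6 m, W = 391e-6 m, d = 3e-6 m
Step 2: W^3 = (391e-6)^3 = 5.98e-11 m^3
Step 3: d^3 = (3e-6)^3 = 2.70e-17 m^3
Step 4: b = 1.8e-5 * 116e-6 * 5.98e-11 / 2.70e-17
b = 4.62e-03 N*s/m


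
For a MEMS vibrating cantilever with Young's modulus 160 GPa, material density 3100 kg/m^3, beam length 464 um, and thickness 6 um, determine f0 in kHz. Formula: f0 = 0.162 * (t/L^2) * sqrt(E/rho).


Step 1: Convert units to SI.
t_SI = 6e-6 m, L_SI = 464e-6 m
Step 2: Calculate sqrt(E/rho).
sqrt(160e9 / 3100) = 7184.21 m/s
Step 3: Compute f0.
f0 = 0.162 * 6e-6 / (464e-6)^2 * 7184.21 = 32434.7 Hz = 32.43 kHz


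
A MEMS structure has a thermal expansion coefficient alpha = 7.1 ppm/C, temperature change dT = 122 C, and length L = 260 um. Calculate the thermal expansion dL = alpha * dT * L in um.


Step 1: Convert CTE: alpha = 7.1 ppm/C = 7.1e-6 /C
Step 2: dL = 7.1e-6 * 122 * 260
dL = 0.2252 um


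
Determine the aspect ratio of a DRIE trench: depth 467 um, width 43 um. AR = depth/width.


Step 1: AR = depth / width
Step 2: AR = 467 / 43
AR = 10.9


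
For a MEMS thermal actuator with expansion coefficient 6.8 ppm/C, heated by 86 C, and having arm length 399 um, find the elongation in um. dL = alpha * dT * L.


Step 1: Convert CTE: alpha = 6.8 ppm/C = 6.8e-6 /C
Step 2: dL = 6.8e-6 * 86 * 399
dL = 0.2333 um


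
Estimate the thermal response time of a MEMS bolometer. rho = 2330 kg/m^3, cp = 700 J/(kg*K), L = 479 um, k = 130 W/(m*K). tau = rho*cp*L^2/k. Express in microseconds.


Step 1: Convert L to m: L = 479e-6 m
Step 2: L^2 = (479e-6)^2 = 2.29441e-07 m^2
Step 3: tau = 2330 * 700 * 2.29441e-07 / 130 = 2.87860208e-03 s
Step 4: Convert to microseconds (multiply by 1e6).
tau = 2878.602 us


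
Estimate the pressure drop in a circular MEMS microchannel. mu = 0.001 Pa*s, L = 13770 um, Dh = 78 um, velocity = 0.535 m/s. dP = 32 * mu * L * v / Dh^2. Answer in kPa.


Step 1: Convert to SI: L = 13770e-6 m, Dh = 78e-6 m
Step 2: dP = 32 * 0.001 * 13770e-6 * 0.535 / (78e-6)^2
Step 3: dP = 38747.93 Pa
Step 4: Convert to kPa: dP = 38.75 kPa


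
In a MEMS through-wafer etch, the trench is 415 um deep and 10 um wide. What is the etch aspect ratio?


Step 1: AR = depth / width
Step 2: AR = 415 / 10
AR = 41.5


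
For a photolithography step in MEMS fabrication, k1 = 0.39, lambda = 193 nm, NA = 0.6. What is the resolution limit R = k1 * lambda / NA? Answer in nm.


Step 1: Identify values: k1 = 0.39, lambda = 193 nm, NA = 0.6
Step 2: R = k1 * lambda / NA
R = 0.39 * 193 / 0.6
R = 125.5 nm


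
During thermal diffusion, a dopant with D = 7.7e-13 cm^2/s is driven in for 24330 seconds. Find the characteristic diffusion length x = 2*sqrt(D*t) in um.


Step 1: Compute D*t = 7.7e-13 * 24330 = 1.87341e-08 cm^2
Step 2: sqrt(D*t) = 1.36873e-04 cm
Step 3: x = 2 * 1.36873e-04 cm = 2.73746e-04 cm
Step 4: Convert to um (1 cm = 1e4 um): x = 2.737 um


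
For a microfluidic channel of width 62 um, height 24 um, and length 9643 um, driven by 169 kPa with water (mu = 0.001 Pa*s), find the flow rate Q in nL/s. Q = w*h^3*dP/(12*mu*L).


Step 1: Convert all dimensions to SI (meters).
w = 62e-6 m, h = 24e-6 m, L = 9643e-6 m, dP = 169e3 Pa
Step 2: Q = w * h^3 * dP / (12 * mu * L)
Q = 62e-6 * (24e-6)^3 * 169e3 / (12 * 0.001 * 9643e-6) = 1.25175319e-09 m^3/s
Step 3: Convert Q from m^3/s to nL/s (1 m^3 = 1e12 nL, so multiply by 1e12).
Q = 1251.753 nL/s


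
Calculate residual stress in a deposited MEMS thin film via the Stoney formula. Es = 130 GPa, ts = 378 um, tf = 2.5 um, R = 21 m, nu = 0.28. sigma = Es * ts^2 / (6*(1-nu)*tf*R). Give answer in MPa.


Step 1: Compute numerator: Es * ts^2 = 130 * 378^2 = 18574920 (GPa*um^2)
Step 2: Compute denominator (R in um): 6*(1-nu)*tf*R = 6*0.72*2.5*21e6 = 226800000.0 (um^2)
Step 3: sigma (GPa) = 18574920 / 226800000.0 = 8.19e-02 GPa
Step 4: Convert to MPa (x1000): sigma = 81.9 MPa


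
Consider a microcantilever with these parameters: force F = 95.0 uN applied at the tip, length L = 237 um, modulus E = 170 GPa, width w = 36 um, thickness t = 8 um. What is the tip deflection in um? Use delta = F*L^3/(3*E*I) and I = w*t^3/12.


Step 1: Calculate the second moment of area.
I = w * t^3 / 12 = 36 * 8^3 / 12 = 1536.0 um^4
Step 2: Convert E to consistent units (1 GPa = 1000 uN/um^2).
E = 170 GPa = 170000 uN/um^2
Step 3: Calculate tip deflection.
delta = F * L^3 / (3 * E * I)
delta = 95.0 * 237^3 / (3 * 170000 * 1536.0)
delta = 1.6144 um
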